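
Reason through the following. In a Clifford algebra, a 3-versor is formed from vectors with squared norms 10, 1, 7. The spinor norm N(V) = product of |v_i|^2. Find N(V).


Spinor norm N(V) = |v1|^2 * |v2|^2 * ... * |v3|^2
= 10 * 1 * 7
Running product: 10, 10, 70
N(V) = 70


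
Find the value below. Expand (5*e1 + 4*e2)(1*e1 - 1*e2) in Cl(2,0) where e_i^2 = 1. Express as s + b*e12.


Expand: (5*e1 + 4*e2)(1*e1 - 1*e2)
= 5*1*e1e1 + 5*(-1)*e1e2 + 4*1*e2e1 + 4*(-1)*e2e2
Using e1^2 = e2^2 = 1, e2e1 = -e1e2:
Scalar part s = 5*1 + 4*(-1) = 5 + (-4) = 1
Bivector part b = 5*(-1) - 4*1 = -5 - 4 = -9
uv = 1 - 9*e12


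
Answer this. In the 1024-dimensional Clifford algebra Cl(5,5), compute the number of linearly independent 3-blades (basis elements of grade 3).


Number of grade-k basis blades in Cl(p,q) with n = p + q is C(n, k).
n = 5 + 5 = 10
C(10, 3) = 10! / (3! * 7!)
= 3628800 / (6 * 5040)
= 120


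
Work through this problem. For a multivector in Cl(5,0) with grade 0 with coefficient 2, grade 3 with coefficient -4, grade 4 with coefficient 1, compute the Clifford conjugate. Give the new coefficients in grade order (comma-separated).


Clifford conjugate sign for grade k: (-1)^(k(k+1)/2)
Grade 0: (-1)^(0*1/2) = (-1)^0 = 1, coeff 2 -> 2
Grade 3: (-1)^(3*4/2) = (-1)^6 = 1, coeff -4 -> -4
Grade 4: (-1)^(4*5/2) = (-1)^10 = 1, coeff 1 -> 1
Conjugated coefficients: 2, -4, 1


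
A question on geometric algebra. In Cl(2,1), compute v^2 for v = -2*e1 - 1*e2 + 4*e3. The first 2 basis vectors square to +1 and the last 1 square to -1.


v^2 = sum of c_i^2 * e_i^2
Positive signature terms (e_i^2 = +1): (-2)^2 + (-1)^2 = 5
Negative signature terms (e_j^2 = -1): 4^2 = 16
v^2 = 5 - 16 = -11


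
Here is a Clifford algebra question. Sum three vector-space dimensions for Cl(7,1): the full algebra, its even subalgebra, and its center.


n = 7 + 1 = 8
Total dim = 2^8 = 256
Even subalgebra dim = 2^7 = 128
n is even, so center dim = 1
Sum = 256 + 128 + 1 = 385


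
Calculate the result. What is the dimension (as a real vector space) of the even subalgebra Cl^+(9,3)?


Even subalgebra dimension = 2^(n-1)
n = 9 + 3 = 12
2^(12 - 1) = 2^11 = 2048
Verification: sum of C(12,k) for even k = 1 + 66 + 495 + 924 + 495 + 66 + 1 = 2048
Result = 2048


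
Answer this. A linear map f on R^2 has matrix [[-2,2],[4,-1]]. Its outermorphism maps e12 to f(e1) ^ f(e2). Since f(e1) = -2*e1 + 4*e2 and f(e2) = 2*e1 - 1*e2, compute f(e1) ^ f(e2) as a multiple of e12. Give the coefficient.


The outermorphism of a linear map f sends e1^e2 to f(e1)^f(e2).
f(e1) = -2*e1 + 4*e2
f(e2) = 2*e1 - 1*e2
f(e1) ^ f(e2) = (-2*e1 + 4*e2) ^ (2*e1 - 1*e2)
= (-2)*(-1)*e12 + 4*2*e21
= (2 - 8)*e12
= -6*e12
Coefficient = -6


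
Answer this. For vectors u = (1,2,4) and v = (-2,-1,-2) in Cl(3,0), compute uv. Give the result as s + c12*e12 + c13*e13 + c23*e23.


In Cl(3,0): e_i^2 = 1, e_ie_j = -e_je_i for i != j.
Scalar part = u . v = 1*(-2) + 2*(-1) + 4*(-2)
= -2 + (-2) + (-8) = -12
e12 coeff = 1*(-1) - 2*(-2) = -1 - (-4) = 3
e13 coeff = 1*(-2) - 4*(-2) = -2 - (-8) = 6
e23 coeff = 2*(-2) - 4*(-1) = -4 - (-4) = 0
uv = -12 + 3*e12 + 6*e13 + 0*e23


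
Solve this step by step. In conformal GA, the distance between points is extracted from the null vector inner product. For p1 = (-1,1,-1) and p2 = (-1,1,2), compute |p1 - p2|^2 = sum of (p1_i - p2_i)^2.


p1 - p2 = (0, 0, -3)
|p1 - p2|^2 = 0^2 + 0^2 + (-3)^2
= 0 + 0 + 9
= 9


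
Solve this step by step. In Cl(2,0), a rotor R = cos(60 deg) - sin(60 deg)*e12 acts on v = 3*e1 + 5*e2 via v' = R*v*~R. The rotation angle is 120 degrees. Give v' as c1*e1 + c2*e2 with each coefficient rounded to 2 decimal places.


Rotor R = cos(60deg) - sin(60deg)*e12
Rotation angle theta = 2 * 60 = 120 degrees
v' = R*v*~R rotates v by theta.
cos(120deg) = -0.5000, sin(120deg) = 0.8660
v'_1 = 3*cos(120deg) - 5*sin(120deg)
= 3*(-0.5000) - 5*0.8660
= -5.83
v'_2 = 3*sin(120deg) + 5*cos(120deg)
= 3*0.8660 + 5*(-0.5000)
= 0.10
v' = -5.83*e1 + 0.10*e2


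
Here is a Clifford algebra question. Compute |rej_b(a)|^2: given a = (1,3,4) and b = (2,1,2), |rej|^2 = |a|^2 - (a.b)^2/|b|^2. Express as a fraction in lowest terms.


|a|^2 = 1^2 + 3^2 + 4^2 = 26
|b|^2 = 2^2 + 1^2 + 2^2 = 9
a . b = 1*2 + 3*1 + 4*2 = 13
(a.b)^2 = 13^2 = 169
|rej|^2 = 26 - 169/9
= (234 - 169)/9
= 65/9
In lowest terms: 65/9


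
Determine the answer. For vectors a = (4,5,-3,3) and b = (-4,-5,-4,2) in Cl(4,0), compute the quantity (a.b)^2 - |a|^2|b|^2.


a . b = 4*(-4) + 5*(-5) + (-3)*(-4) + 3*2
= -16 + (-25) + 12 + 6 = -23
|a|^2 = 4^2 + 5^2 + (-3)^2 + 3^2 = 59
|b|^2 = (-4)^2 + (-5)^2 + (-4)^2 + 2^2 = 61
(a.b)^2 = (-23)^2 = 529
|a|^2 * |b|^2 = 59 * 61 = 3599
Result = 529 - 3599 = -3070


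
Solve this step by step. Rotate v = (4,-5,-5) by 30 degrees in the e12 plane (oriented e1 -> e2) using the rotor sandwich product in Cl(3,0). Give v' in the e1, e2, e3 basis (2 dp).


Rotor R = cos(15deg) - sin(15deg)*e12
Rotation angle theta = 2 * 15 = 30 degrees in the e12 plane (e1 -> e2).
The component perpendicular to the plane (e3) is invariant: v'_3 = v3 = -5.00
cos(30deg) = 0.8660, sin(30deg) = 0.5000
v'_1 = v1*cos(theta) - v2*sin(theta) = 4*0.8660 - (-5)*0.5000 = 5.96
v'_2 = v1*sin(theta) + v2*cos(theta) = 4*0.5000 + (-5)*0.8660 = -2.33
v' = 5.96*e1 - 2.33*e2 - 5.00*e3


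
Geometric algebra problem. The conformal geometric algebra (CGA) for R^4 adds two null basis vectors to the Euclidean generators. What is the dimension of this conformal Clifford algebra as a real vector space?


The conformal model of R^4 uses Cl(5,1): the 4 Euclidean generators plus two extra orthogonal generators e+ (e+^2 = +1) and e- (e-^2 = -1), from which the null vectors e0, einf are built.
Number of generators m = 4 + 2 = 6.
dim Cl(p,q) = 2^m = 2^6 = 64


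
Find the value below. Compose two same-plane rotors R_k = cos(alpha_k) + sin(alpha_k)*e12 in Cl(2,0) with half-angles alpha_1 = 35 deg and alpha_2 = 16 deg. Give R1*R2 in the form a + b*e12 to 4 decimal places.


Same-plane rotors commute and their half-angles add:
R1*R2 = cos(a1 + a2) + sin(a1 + a2)*e12.
a1 + a2 = 35 + 16 = 51 deg
cos(51 deg) = 0.6293
sin(51 deg) = 0.7771
R1*R2 = 0.6293 + 0.7771*e12


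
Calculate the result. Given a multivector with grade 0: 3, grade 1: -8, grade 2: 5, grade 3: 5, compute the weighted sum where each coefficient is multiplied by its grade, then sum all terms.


Grade-weighted sum = sum of grade_k * coefficient_k
0*3 = 0
1*(-8) = -8
2*5 = 10
3*5 = 15
Total = 0 + (-8) + 10 + 15 = 17


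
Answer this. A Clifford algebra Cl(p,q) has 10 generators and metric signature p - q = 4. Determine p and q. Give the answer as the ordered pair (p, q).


We need p + q = 10 and p - q = 4.
Adding: 2p = 10 + 4 = 14, so p = 7.
Then q = 10 - 7 = 3.
(p, q) = (7, 3)


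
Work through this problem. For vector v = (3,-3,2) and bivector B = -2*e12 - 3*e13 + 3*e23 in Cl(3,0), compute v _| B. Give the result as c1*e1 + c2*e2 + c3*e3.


Left contraction v _| B = <vB>_1 (grade-1 part of the geometric product vB).
Using e1_|e12 = e2, e2_|e12 = -e1, e1_|e13 = e3, e3_|e13 = -e1, e2_|e23 = e3, e3_|e23 = -e2:
e1 coeff: -v2*b12 - v3*b13 = -(-3)*(-2) - (2)*(-3) = 0
e2 coeff: v1*b12 - v3*b23 = (3)*(-2) - (2)*(3) = -12
e3 coeff: v1*b13 + v2*b23 = (3)*(-3) + (-3)*(3) = -18
v _| B = 0*e1 - 12*e2 - 18*e3


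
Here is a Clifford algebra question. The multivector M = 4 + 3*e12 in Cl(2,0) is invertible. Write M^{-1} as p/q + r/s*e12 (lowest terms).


M = 4 + 3*e12, where e12^2 = -1.
Since M commutes with its reverse ~M = a - b*e12, M * ~M = a^2 - b^2*e12^2 = a^2 + b^2.
So M^{-1} = ~M / (a^2 + b^2) = (a - b*e12)/(a^2 + b^2).
a^2 + b^2 = 16 + 9 = 25
Scalar part = 4/25 = 4/25
Bivector coeff = -3/25 = -3/25
M^{-1} = 4/25 - 3/25*e12


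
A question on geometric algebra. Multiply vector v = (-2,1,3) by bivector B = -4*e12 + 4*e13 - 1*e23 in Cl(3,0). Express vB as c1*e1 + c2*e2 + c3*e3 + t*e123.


vB has grade-1 (vector) and grade-3 (trivector) parts: vB = (v _| B) + (v ^ B).
Vector part <vB>_1:
  e1: -v2*b12 - v3*b13 = -(1)*(-4) - (3)*(4) = -8
  e2: v1*b12 - v3*b23 = (-2)*(-4) - (3)*(-1) = 11
  e3: v1*b13 + v2*b23 = (-2)*(4) + (1)*(-1) = -9
Trivector part <vB>_3:
  e123: v1*b23 - v2*b13 + v3*b12 = (-2)*(-1) - (1)*(4) + (3)*(-4) = -14
vB = -8*e1 + 11*e2 - 9*e3 - 14*e123


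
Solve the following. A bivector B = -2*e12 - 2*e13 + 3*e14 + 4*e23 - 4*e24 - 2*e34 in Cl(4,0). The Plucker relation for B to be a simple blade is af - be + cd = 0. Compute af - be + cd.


Plucker relation: af - be + cd
a*f = (-2)*(-2) = 4
b*e = (-2)*(-4) = 8
c*d = 3*4 = 12
af - be + cd = 4 - 8 + 12
= 8


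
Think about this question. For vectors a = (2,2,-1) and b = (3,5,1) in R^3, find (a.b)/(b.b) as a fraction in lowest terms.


Projection coefficient = (a . b) / (b . b)
a . b = 2*3 + 2*5 + (-1)*1
= 6 + 10 + (-1) = 15
b . b = 3^2 + 5^2 + 1^2
= 9 + 25 + 1 = 35
Coefficient = 15/35
In lowest terms: 3/7


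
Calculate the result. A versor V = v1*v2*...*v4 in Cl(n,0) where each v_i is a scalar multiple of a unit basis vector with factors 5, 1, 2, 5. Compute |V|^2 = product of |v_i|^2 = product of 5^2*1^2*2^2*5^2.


Each vector v_i has |v_i|^2 = s_i^2
Squared scales: 5^2 = 25, 1^2 = 1, 2^2 = 4, 5^2 = 25
|V|^2 = 25 * 1 * 4 * 25
= 2500


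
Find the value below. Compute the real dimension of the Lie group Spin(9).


Spin(n) double-covers SO(n); both have Lie algebra so(n) of dimension n(n-1)/2.
n = 9
n(n-1) = 9 * 8 = 72
dim Spin(9) = 72/2 = 36


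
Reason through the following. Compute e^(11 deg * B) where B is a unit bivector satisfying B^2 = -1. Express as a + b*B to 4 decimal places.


For a unit bivector B with B^2 = -1, the exponential series gives
e^(theta*B) = cos(theta) + sin(theta)*B (the GA analogue of Euler's formula).
theta = 11 degrees = 0.191986 rad
cos(11 deg) = 0.9816
sin(11 deg) = 0.1908
exp(theta*B) = 0.9816 + 0.1908*B


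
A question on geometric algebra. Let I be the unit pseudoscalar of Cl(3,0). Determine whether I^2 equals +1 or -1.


The pseudoscalar I = e1...e_n (product of all n generators) of Cl(p,q) satisfies I^2 = (-1)^(q + n(n-1)/2).
p = 3, q = 0, n = p + q = 3
n(n-1)/2 = 3 * 2 / 2 = 3
Exponent = q + n(n-1)/2 = 0 + 3 = 3
I^2 = (-1)^3 = -1


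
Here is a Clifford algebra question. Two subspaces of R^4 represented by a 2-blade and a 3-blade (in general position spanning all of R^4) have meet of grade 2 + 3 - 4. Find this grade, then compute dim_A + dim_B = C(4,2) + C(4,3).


Meet grade = grade(A) + grade(B) - n
= 2 + 3 - 4 = 1
C(4,2) = 6
C(4,3) = 4
dim_A + dim_B = 6 + 4 = 10


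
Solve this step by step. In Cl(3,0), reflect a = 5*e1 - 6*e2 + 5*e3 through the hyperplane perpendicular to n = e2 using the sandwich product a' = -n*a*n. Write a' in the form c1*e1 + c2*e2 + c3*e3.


Reflection formula: a' = -n*a*n, with n = e2 (unit vector, n^2 = 1).
For reflection through hyperplane perp to e2:
The component along e2 flips sign, others stay.
a = (5, -6, 5)
a' = (5, 6, 5)
a' = 5*e1 + 6*e2 + 5*e3


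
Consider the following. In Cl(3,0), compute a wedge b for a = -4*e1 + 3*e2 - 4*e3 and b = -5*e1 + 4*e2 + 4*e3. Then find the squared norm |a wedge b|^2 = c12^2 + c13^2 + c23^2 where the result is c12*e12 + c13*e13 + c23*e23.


a wedge b = (a1*b2 - a2*b1)*e12 + (a1*b3 - a3*b1)*e13 + (a2*b3 - a3*b2)*e23
e12 coeff: (-4)*4 - 3*(-5) = -16 - (-15) = -1
e13 coeff: (-4)*4 - (-4)*(-5) = -16 - 20 = -36
e23 coeff: 3*4 - (-4)*4 = 12 - (-16) = 28
|a wedge b|^2 = (-1)^2 + (-36)^2 + 28^2
= 1 + 1296 + 784
= 2081


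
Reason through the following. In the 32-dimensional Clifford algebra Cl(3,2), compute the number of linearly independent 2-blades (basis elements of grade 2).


Number of grade-k basis blades in Cl(p,q) with n = p + q is C(n, k).
n = 3 + 2 = 5
C(5, 2) = 5! / (2! * 3!)
= 120 / (2 * 6)
= 10


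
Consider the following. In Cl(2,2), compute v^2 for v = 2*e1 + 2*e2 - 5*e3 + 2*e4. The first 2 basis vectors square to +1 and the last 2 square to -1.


v^2 = sum of c_i^2 * e_i^2
Positive signature terms (e_i^2 = +1): 2^2 + 2^2 = 8
Negative signature terms (e_j^2 = -1): (-5)^2 + 2^2 = 29
v^2 = 8 - 29 = -21


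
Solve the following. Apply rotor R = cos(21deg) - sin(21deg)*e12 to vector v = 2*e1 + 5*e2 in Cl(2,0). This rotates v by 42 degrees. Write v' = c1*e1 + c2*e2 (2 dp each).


Rotor R = cos(21deg) - sin(21deg)*e12
Rotation angle theta = 2 * 21 = 42 degrees
v' = R*v*~R rotates v by theta.
cos(42deg) = 0.7431, sin(42deg) = 0.6691
v'_1 = 2*cos(42deg) - 5*sin(42deg)
= 2*0.7431 - 5*0.6691
= -1.86
v'_2 = 2*sin(42deg) + 5*cos(42deg)
= 2*0.6691 + 5*0.7431
= 5.05
v' = -1.86*e1 + 5.05*e2


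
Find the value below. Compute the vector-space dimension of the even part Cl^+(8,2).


Even subalgebra dimension = 2^(n-1)
n = 8 + 2 = 10
2^(10 - 1) = 2^9 = 512
Verification: sum of C(10,k) for even k = 1 + 45 + 210 + 210 + 45 + 1 = 512
Result = 512


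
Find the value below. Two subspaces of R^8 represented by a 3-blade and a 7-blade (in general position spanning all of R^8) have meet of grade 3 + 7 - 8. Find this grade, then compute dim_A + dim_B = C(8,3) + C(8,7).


Meet grade = grade(A) + grade(B) - n
= 3 + 7 - 8 = 2
C(8,3) = 56
C(8,7) = 8
dim_A + dim_B = 56 + 8 = 64


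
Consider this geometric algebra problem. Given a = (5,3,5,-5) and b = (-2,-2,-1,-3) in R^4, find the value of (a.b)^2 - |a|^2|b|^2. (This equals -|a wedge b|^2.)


a . b = 5*(-2) + 3*(-2) + 5*(-1) + (-5)*(-3)
= -10 + (-6) + (-5) + 15 = -6
|a|^2 = 5^2 + 3^2 + 5^2 + (-5)^2 = 84
|b|^2 = (-2)^2 + (-2)^2 + (-1)^2 + (-3)^2 = 18
(a.b)^2 = (-6)^2 = 36
|a|^2 * |b|^2 = 84 * 18 = 1512
Result = 36 - 1512 = -1476


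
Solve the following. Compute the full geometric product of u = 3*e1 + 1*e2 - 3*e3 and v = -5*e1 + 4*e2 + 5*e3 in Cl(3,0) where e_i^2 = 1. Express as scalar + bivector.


In Cl(3,0): e_i^2 = 1, e_ie_j = -e_je_i for i != j.
Scalar part = u . v = 3*(-5) + 1*4 + (-3)*5
= -15 + 4 + (-15) = -26
e12 coeff = 3*4 - 1*(-5) = 12 - (-5) = 17
e13 coeff = 3*5 - (-3)*(-5) = 15 - 15 = 0
e23 coeff = 1*5 - (-3)*4 = 5 - (-12) = 17
uv = -26 + 17*e12 + 0*e13 + 17*e23


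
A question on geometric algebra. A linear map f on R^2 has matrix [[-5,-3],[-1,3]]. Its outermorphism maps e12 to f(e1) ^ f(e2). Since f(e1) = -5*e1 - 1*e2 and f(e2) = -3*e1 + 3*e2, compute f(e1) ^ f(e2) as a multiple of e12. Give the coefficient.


The outermorphism of a linear map f sends e1^e2 to f(e1)^f(e2).
f(e1) = -5*e1 - 1*e2
f(e2) = -3*e1 + 3*e2
f(e1) ^ f(e2) = (-5*e1 - 1*e2) ^ (-3*e1 + 3*e2)
= (-5)*3*e12 + (-1)*(-3)*e21
= (-15 - 3)*e12
= -18*e12
Coefficient = -18


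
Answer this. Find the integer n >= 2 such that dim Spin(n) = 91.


dim Spin(n) = dim so(n) = n(n-1)/2.
Solve n(n-1)/2 = 91, i.e. n^2 - n - 182 = 0.
Discriminant = 1 + 8*91 = 729
n = (1 + sqrt(729))/2 = (1 + 27)/2 = 14


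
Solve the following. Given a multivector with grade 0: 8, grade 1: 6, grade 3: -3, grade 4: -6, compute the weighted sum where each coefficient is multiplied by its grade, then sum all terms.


Grade-weighted sum = sum of grade_k * coefficient_k
0*8 = 0
1*6 = 6
3*(-3) = -9
4*(-6) = -24
Total = 0 + 6 + (-9) + (-24) = -27


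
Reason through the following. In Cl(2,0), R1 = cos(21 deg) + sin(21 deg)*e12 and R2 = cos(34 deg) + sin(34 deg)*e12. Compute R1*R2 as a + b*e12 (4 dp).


Same-plane rotors commute and their half-angles add:
R1*R2 = cos(a1 + a2) + sin(a1 + a2)*e12.
a1 + a2 = 21 + 34 = 55 deg
cos(55 deg) = 0.5736
sin(55 deg) = 0.8192
R1*R2 = 0.5736 + 0.8192*e12


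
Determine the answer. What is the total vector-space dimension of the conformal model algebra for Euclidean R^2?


The conformal model of R^2 uses Cl(3,1): the 2 Euclidean generators plus two extra orthogonal generators e+ (e+^2 = +1) and e- (e-^2 = -1), from which the null vectors e0, einf are built.
Number of generators m = 2 + 2 = 4.
dim Cl(p,q) = 2^m = 2^4 = 16


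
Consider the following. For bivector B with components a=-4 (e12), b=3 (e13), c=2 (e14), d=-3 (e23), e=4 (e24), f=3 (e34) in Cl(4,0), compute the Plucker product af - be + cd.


Plucker relation: af - be + cd
a*f = (-4)*3 = -12
b*e = 3*4 = 12
c*d = 2*(-3) = -6
af - be + cd = -12 - 12 + (-6)
= -30


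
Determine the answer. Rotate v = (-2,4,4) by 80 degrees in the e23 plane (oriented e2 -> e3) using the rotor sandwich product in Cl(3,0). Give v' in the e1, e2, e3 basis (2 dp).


Rotor R = cos(40deg) - sin(40deg)*e23
Rotation angle theta = 2 * 40 = 80 degrees in the e23 plane (e2 -> e3).
The component perpendicular to the plane (e1) is invariant: v'_1 = v1 = -2.00
cos(80deg) = 0.1736, sin(80deg) = 0.9848
v'_2 = v2*cos(theta) - v3*sin(theta) = 4*0.1736 - 4*0.9848 = -3.24
v'_3 = v2*sin(theta) + v3*cos(theta) = 4*0.9848 + 4*0.1736 = 4.63
v' = -2.00*e1 - 3.24*e2 + 4.63*e3


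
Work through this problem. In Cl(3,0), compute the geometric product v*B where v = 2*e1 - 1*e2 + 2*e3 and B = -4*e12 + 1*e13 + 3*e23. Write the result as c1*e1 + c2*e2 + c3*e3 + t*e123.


vB has grade-1 (vector) and grade-3 (trivector) parts: vB = (v _| B) + (v ^ B).
Vector part <vB>_1:
  e1: -v2*b12 - v3*b13 = -(-1)*(-4) - (2)*(1) = -6
  e2: v1*b12 - v3*b23 = (2)*(-4) - (2)*(3) = -14
  e3: v1*b13 + v2*b23 = (2)*(1) + (-1)*(3) = -1
Trivector part <vB>_3:
  e123: v1*b23 - v2*b13 + v3*b12 = (2)*(3) - (-1)*(1) + (2)*(-4) = -1
vB = -6*e1 - 14*e2 - 1*e3 - 1*e123


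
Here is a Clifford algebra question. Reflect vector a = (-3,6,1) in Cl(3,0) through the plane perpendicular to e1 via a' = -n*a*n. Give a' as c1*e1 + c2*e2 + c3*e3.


Reflection formula: a' = -n*a*n, with n = e1 (unit vector, n^2 = 1).
For reflection through hyperplane perp to e1:
The component along e1 flips sign, others stay.
a = (-3, 6, 1)
a' = (3, 6, 1)
a' = 3*e1 + 6*e2 + 1*e3


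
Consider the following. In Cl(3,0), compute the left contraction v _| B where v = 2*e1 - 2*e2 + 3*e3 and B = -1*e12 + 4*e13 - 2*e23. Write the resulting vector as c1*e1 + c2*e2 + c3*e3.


Left contraction v _| B = <vB>_1 (grade-1 part of the geometric product vB).
Using e1_|e12 = e2, e2_|e12 = -e1, e1_|e13 = e3, e3_|e13 = -e1, e2_|e23 = e3, e3_|e23 = -e2:
e1 coeff: -v2*b12 - v3*b13 = -(-2)*(-1) - (3)*(4) = -14
e2 coeff: v1*b12 - v3*b23 = (2)*(-1) - (3)*(-2) = 4
e3 coeff: v1*b13 + v2*b23 = (2)*(4) + (-2)*(-2) = 12
v _| B = -14*e1 + 4*e2 + 12*e3


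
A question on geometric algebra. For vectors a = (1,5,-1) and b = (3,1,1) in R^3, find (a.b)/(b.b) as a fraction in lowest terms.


Projection coefficient = (a . b) / (b . b)
a . b = 1*3 + 5*1 + (-1)*1
= 3 + 5 + (-1) = 7
b . b = 3^2 + 1^2 + 1^2
= 9 + 1 + 1 = 11
Coefficient = 7/11
In lowest terms: 7/11


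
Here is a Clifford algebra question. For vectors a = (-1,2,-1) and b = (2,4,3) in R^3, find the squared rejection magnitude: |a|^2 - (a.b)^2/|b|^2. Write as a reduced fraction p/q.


|a|^2 = (-1)^2 + 2^2 + (-1)^2 = 6
|b|^2 = 2^2 + 4^2 + 3^2 = 29
a . b = (-1)*2 + 2*4 + (-1)*3 = 3
(a.b)^2 = 3^2 = 9
|rej|^2 = 6 - 9/29
= (174 - 9)/29
= 165/29
In lowest terms: 165/29


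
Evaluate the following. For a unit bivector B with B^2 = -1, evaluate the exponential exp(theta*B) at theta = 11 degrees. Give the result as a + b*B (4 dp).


For a unit bivector B with B^2 = -1, the exponential series gives
e^(theta*B) = cos(theta) + sin(theta)*B (the GA analogue of Euler's formula).
theta = 11 degrees = 0.191986 rad
cos(11 deg) = 0.9816
sin(11 deg) = 0.1908
exp(theta*B) = 0.9816 + 0.1908*B


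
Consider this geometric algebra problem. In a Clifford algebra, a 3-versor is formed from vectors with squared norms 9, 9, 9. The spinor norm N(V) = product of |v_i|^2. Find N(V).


Spinor norm N(V) = |v1|^2 * |v2|^2 * ... * |v3|^2
= 9 * 9 * 9
Running product: 9, 81, 729
N(V) = 729


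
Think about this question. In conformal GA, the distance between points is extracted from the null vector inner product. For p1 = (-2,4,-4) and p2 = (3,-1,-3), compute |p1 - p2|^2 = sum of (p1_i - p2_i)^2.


p1 - p2 = (-5, 5, -1)
|p1 - p2|^2 = (-5)^2 + 5^2 + (-1)^2
= 25 + 25 + 1
= 51


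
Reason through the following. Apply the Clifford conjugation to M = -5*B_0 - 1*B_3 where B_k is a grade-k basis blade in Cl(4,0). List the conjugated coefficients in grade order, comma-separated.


Clifford conjugate sign for grade k: (-1)^(k(k+1)/2)
Grade 0: (-1)^(0*1/2) = (-1)^0 = 1, coeff -5 -> -5
Grade 3: (-1)^(3*4/2) = (-1)^6 = 1, coeff -1 -> -1
Conjugated coefficients: -5, -1


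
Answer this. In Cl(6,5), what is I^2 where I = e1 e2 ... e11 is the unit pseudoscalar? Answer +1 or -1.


The pseudoscalar I = e1...e_n (product of all n generators) of Cl(p,q) satisfies I^2 = (-1)^(q + n(n-1)/2).
p = 6, q = 5, n = p + q = 11
n(n-1)/2 = 11 * 10 / 2 = 55
Exponent = q + n(n-1)/2 = 5 + 55 = 60
I^2 = (-1)^60 = +1


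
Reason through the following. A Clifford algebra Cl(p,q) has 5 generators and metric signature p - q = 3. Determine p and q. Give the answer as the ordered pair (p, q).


We need p + q = 5 and p - q = 3.
Adding: 2p = 5 + 3 = 8, so p = 4.
Then q = 5 - 4 = 1.
(p, q) = (4, 1)


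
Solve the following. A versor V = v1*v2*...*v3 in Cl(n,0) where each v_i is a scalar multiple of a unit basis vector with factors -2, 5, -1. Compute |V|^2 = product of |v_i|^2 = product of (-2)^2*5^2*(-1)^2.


Each vector v_i has |v_i|^2 = s_i^2
Squared scales: (-2)^2 = 4, 5^2 = 25, (-1)^2 = 1
|V|^2 = 4 * 25 * 1
= 100


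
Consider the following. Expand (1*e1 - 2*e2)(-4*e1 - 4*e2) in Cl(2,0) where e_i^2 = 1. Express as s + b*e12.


Expand: (1*e1 - 2*e2)(-4*e1 - 4*e2)
= 1*(-4)*e1e1 + 1*(-4)*e1e2 + (-2)*(-4)*e2e1 + (-2)*(-4)*e2e2
Using e1^2 = e2^2 = 1, e2e1 = -e1e2:
Scalar part s = 1*(-4) + (-2)*(-4) = -4 + 8 = 4
Bivector part b = 1*(-4) - (-2)*(-4) = -4 - 8 = -12
uv = 4 - 12*e12


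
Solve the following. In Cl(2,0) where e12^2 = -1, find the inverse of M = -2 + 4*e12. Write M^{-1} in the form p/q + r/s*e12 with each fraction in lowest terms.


M = -2 + 4*e12, where e12^2 = -1.
Since M commutes with its reverse ~M = a - b*e12, M * ~M = a^2 - b^2*e12^2 = a^2 + b^2.
So M^{-1} = ~M / (a^2 + b^2) = (a - b*e12)/(a^2 + b^2).
a^2 + b^2 = 4 + 16 = 20
Scalar part = -2/20 = -1/10
Bivector coeff = -4/20 = -1/5
M^{-1} = -1/10 - 1/5*e12


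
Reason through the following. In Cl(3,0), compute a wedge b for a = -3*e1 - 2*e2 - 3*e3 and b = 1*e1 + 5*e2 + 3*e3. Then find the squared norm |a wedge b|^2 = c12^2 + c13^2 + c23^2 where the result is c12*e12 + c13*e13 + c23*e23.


a wedge b = (a1*b2 - a2*b1)*e12 + (a1*b3 - a3*b1)*e13 + (a2*b3 - a3*b2)*e23
e12 coeff: (-3)*5 - (-2)*1 = -15 - (-2) = -13
e13 coeff: (-3)*3 - (-3)*1 = -9 - (-3) = -6
e23 coeff: (-2)*3 - (-3)*5 = -6 - (-15) = 9
|a wedge b|^2 = (-13)^2 + (-6)^2 + 9^2
= 169 + 36 + 81
= 286


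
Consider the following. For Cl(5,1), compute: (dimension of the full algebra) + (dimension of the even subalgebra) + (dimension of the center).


n = 5 + 1 = 6
Total dim = 2^6 = 64
Even subalgebra dim = 2^5 = 32
n is even, so center dim = 1
Sum = 64 + 32 + 1 = 97


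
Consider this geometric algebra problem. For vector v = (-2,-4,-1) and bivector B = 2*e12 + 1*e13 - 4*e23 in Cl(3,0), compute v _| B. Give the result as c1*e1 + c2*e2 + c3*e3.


Left contraction v _| B = <vB>_1 (grade-1 part of the geometric product vB).
Using e1_|e12 = e2, e2_|e12 = -e1, e1_|e13 = e3, e3_|e13 = -e1, e2_|e23 = e3, e3_|e23 = -e2:
e1 coeff: -v2*b12 - v3*b13 = -(-4)*(2) - (-1)*(1) = 9
e2 coeff: v1*b12 - v3*b23 = (-2)*(2) - (-1)*(-4) = -8
e3 coeff: v1*b13 + v2*b23 = (-2)*(1) + (-4)*(-4) = 14
v _| B = 9*e1 - 8*e2 + 14*e3


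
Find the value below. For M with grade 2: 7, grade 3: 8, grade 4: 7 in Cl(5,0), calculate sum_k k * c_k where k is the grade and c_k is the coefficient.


Grade-weighted sum = sum of grade_k * coefficient_k
2*7 = 14
3*8 = 24
4*7 = 28
Total = 14 + 24 + 28 = 66


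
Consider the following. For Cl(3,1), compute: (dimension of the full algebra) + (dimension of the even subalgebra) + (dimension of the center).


n = 3 + 1 = 4
Total dim = 2^4 = 16
Even subalgebra dim = 2^3 = 8
n is even, so center dim = 1
Sum = 16 + 8 + 1 = 25


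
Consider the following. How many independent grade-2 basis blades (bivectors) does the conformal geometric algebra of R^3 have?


The conformal model of R^3 uses Cl(4,1) with m = 3 + 2 = 5 generators.
Number of grade-2 blades = C(m, 2) = C(5, 2)
= 5*4/2 = 10


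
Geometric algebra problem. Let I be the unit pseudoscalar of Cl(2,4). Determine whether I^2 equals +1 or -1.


The pseudoscalar I = e1...e_n (product of all n generators) of Cl(p,q) satisfies I^2 = (-1)^(q + n(n-1)/2).
p = 2, q = 4, n = p + q = 6
n(n-1)/2 = 6 * 5 / 2 = 15
Exponent = q + n(n-1)/2 = 4 + 15 = 19
I^2 = (-1)^19 = -1


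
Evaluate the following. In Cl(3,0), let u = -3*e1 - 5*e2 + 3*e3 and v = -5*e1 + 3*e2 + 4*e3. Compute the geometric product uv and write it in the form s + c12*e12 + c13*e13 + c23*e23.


In Cl(3,0): e_i^2 = 1, e_ie_j = -e_je_i for i != j.
Scalar part = u . v = (-3)*(-5) + (-5)*3 + 3*4
= 15 + (-15) + 12 = 12
e12 coeff = (-3)*3 - (-5)*(-5) = -9 - 25 = -34
e13 coeff = (-3)*4 - 3*(-5) = -12 - (-15) = 3
e23 coeff = (-5)*4 - 3*3 = -20 - 9 = -29
uv = 12 - 34*e12 + 3*e13 - 29*e23


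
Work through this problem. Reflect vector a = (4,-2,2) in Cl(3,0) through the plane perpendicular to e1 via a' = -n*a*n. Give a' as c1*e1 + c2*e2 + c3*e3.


Reflection formula: a' = -n*a*n, with n = e1 (unit vector, n^2 = 1).
For reflection through hyperplane perp to e1:
The component along e1 flips sign, others stay.
a = (4, -2, 2)
a' = (-4, -2, 2)
a' = -4*e1 - 2*e2 + 2*e3


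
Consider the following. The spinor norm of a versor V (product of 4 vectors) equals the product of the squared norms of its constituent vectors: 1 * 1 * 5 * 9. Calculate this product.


Spinor norm N(V) = |v1|^2 * |v2|^2 * ... * |v4|^2
= 1 * 1 * 5 * 9
Running product: 1, 1, 5, 45
N(V) = 45


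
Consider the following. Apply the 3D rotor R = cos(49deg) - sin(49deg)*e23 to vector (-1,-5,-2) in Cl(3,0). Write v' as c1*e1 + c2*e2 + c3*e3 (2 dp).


Rotor R = cos(49deg) - sin(49deg)*e23
Rotation angle theta = 2 * 49 = 98 degrees in the e23 plane (e2 -> e3).
The component perpendicular to the plane (e1) is invariant: v'_1 = v1 = -1.00
cos(98deg) = -0.1392, sin(98deg) = 0.9903
v'_2 = v2*cos(theta) - v3*sin(theta) = -5*(-0.1392) - (-2)*0.9903 = 2.68
v'_3 = v2*sin(theta) + v3*cos(theta) = -5*0.9903 + (-2)*(-0.1392) = -4.67
v' = -1.00*e1 + 2.68*e2 - 4.67*e3


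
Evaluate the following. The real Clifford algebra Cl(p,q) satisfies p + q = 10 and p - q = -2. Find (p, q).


We need p + q = 10 and p - q = -2.
Adding: 2p = 10 + (-2) = 8, so p = 4.
Then q = 10 - 4 = 6.
(p, q) = (4, 6)


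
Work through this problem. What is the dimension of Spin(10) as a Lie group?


Spin(n) double-covers SO(n); both have Lie algebra so(n) of dimension n(n-1)/2.
n = 10
n(n-1) = 10 * 9 = 90
dim Spin(10) = 90/2 = 45


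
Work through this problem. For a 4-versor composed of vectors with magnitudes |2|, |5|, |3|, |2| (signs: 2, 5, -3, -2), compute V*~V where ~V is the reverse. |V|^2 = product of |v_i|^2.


Each vector v_i has |v_i|^2 = s_i^2
Squared scales: 2^2 = 4, 5^2 = 25, (-3)^2 = 9, (-2)^2 = 4
|V|^2 = 4 * 25 * 9 * 4
= 3600


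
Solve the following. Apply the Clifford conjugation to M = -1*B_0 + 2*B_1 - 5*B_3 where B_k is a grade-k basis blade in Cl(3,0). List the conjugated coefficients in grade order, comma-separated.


Clifford conjugate sign for grade k: (-1)^(k(k+1)/2)
Grade 0: (-1)^(0*1/2) = (-1)^0 = 1, coeff -1 -> -1
Grade 1: (-1)^(1*2/2) = (-1)^1 = -1, coeff 2 -> -2
Grade 3: (-1)^(3*4/2) = (-1)^6 = 1, coeff -5 -> -5
Conjugated coefficients: -1, -2, -5


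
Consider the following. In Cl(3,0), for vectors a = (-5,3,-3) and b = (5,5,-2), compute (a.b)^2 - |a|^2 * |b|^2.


a . b = (-5)*5 + 3*5 + (-3)*(-2)
= -25 + 15 + 6 = -4
|a|^2 = (-5)^2 + 3^2 + (-3)^2 = 43
|b|^2 = 5^2 + 5^2 + (-2)^2 = 54
(a.b)^2 = (-4)^2 = 16
|a|^2 * |b|^2 = 43 * 54 = 2322
Result = 16 - 2322 = -2306


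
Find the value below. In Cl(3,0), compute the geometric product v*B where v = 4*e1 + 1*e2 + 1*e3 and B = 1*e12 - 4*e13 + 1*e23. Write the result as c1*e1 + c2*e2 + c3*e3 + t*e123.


vB has grade-1 (vector) and grade-3 (trivector) parts: vB = (v _| B) + (v ^ B).
Vector part <vB>_1:
  e1: -v2*b12 - v3*b13 = -(1)*(1) - (1)*(-4) = 3
  e2: v1*b12 - v3*b23 = (4)*(1) - (1)*(1) = 3
  e3: v1*b13 + v2*b23 = (4)*(-4) + (1)*(1) = -15
Trivector part <vB>_3:
  e123: v1*b23 - v2*b13 + v3*b12 = (4)*(1) - (1)*(-4) + (1)*(1) = 9
vB = 3*e1 + 3*e2 - 15*e3 + 9*e123


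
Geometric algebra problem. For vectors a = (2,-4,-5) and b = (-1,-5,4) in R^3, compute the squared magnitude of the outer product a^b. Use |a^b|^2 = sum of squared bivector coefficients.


a wedge b = (a1*b2 - a2*b1)*e12 + (a1*b3 - a3*b1)*e13 + (a2*b3 - a3*b2)*e23
e12 coeff: 2*(-5) - (-4)*(-1) = -10 - 4 = -14
e13 coeff: 2*4 - (-5)*(-1) = 8 - 5 = 3
e23 coeff: (-4)*4 - (-5)*(-5) = -16 - 25 = -41
|a wedge b|^2 = (-14)^2 + 3^2 + (-41)^2
= 196 + 9 + 1681
= 1886


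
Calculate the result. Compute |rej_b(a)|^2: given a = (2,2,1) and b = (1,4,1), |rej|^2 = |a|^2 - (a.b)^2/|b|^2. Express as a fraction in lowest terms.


|a|^2 = 2^2 + 2^2 + 1^2 = 9
|b|^2 = 1^2 + 4^2 + 1^2 = 18
a . b = 2*1 + 2*4 + 1*1 = 11
(a.b)^2 = 11^2 = 121
|rej|^2 = 9 - 121/18
= (162 - 121)/18
= 41/18
In lowest terms: 41/18


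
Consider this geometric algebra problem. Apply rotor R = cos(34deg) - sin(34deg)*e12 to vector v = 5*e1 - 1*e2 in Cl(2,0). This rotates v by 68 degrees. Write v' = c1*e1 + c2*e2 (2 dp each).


Rotor R = cos(34deg) - sin(34deg)*e12
Rotation angle theta = 2 * 34 = 68 degrees
v' = R*v*~R rotates v by theta.
cos(68deg) = 0.3746, sin(68deg) = 0.9272
v'_1 = 5*cos(68deg) - (-1)*sin(68deg)
= 5*0.3746 - (-1)*0.9272
= 2.80
v'_2 = 5*sin(68deg) + (-1)*cos(68deg)
= 5*0.9272 + (-1)*0.3746
= 4.26
v' = 2.80*e1 + 4.26*e2


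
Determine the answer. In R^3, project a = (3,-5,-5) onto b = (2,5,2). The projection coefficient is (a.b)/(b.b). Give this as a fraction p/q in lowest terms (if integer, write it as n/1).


Projection coefficient = (a . b) / (b . b)
a . b = 3*2 + (-5)*5 + (-5)*2
= 6 + (-25) + (-10) = -29
b . b = 2^2 + 5^2 + 2^2
= 4 + 25 + 4 = 33
Coefficient = -29/33
In lowest terms: -29/33


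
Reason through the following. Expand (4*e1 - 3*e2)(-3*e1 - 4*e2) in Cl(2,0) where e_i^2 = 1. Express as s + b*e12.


Expand: (4*e1 - 3*e2)(-3*e1 - 4*e2)
= 4*(-3)*e1e1 + 4*(-4)*e1e2 + (-3)*(-3)*e2e1 + (-3)*(-4)*e2e2
Using e1^2 = e2^2 = 1, e2e1 = -e1e2:
Scalar part s = 4*(-3) + (-3)*(-4) = -12 + 12 = 0
Bivector part b = 4*(-4) - (-3)*(-3) = -16 - 9 = -25
uv = 0 - 25*e12


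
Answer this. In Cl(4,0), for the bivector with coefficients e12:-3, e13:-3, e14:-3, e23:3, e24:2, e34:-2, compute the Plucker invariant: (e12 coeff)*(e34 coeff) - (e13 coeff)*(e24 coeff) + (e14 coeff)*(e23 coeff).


Plucker relation: af - be + cd
a*f = (-3)*(-2) = 6
b*e = (-3)*2 = -6
c*d = (-3)*3 = -9
af - be + cd = 6 - (-6) + (-9)
= 3


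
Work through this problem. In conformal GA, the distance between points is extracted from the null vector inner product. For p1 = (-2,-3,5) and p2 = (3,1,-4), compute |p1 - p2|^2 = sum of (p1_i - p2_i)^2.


p1 - p2 = (-5, -4, 9)
|p1 - p2|^2 = (-5)^2 + (-4)^2 + 9^2
= 25 + 16 + 81
= 122


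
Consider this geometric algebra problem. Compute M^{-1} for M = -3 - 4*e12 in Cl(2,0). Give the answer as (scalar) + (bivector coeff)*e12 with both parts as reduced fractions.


M = -3 - 4*e12, where e12^2 = -1.
Since M commutes with its reverse ~M = a - b*e12, M * ~M = a^2 - b^2*e12^2 = a^2 + b^2.
So M^{-1} = ~M / (a^2 + b^2) = (a - b*e12)/(a^2 + b^2).
a^2 + b^2 = 9 + 16 = 25
Scalar part = -3/25 = -3/25
Bivector coeff = 4/25 = 4/25
M^{-1} = -3/25 + 4/25*e12


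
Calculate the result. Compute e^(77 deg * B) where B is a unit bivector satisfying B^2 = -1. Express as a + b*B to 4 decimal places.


For a unit bivector B with B^2 = -1, the exponential series gives
e^(theta*B) = cos(theta) + sin(theta)*B (the GA analogue of Euler's formula).
theta = 77 degrees = 1.343904 rad
cos(77 deg) = 0.2250
sin(77 deg) = 0.9744
exp(theta*B) = 0.2250 + 0.9744*B


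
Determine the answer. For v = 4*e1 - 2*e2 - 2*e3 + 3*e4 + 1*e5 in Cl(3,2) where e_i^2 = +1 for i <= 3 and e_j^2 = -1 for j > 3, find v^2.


v^2 = sum of c_i^2 * e_i^2
Positive signature terms (e_i^2 = +1): 4^2 + (-2)^2 + (-2)^2 = 24
Negative signature terms (e_j^2 = -1): 3^2 + 1^2 = 10
v^2 = 24 - 10 = 14


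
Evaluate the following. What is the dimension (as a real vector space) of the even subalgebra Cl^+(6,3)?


Even subalgebra dimension = 2^(n-1)
n = 6 + 3 = 9
2^(9 - 1) = 2^8 = 256
Verification: sum of C(9,k) for even k = 1 + 36 + 126 + 84 + 9 = 256
Result = 256


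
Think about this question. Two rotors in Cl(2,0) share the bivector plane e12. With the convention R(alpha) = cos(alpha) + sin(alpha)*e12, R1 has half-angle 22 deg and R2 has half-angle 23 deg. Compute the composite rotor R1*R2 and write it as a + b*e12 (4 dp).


Same-plane rotors commute and their half-angles add:
R1*R2 = cos(a1 + a2) + sin(a1 + a2)*e12.
a1 + a2 = 22 + 23 = 45 deg
cos(45 deg) = 0.7071
sin(45 deg) = 0.7071
R1*R2 = 0.7071 + 0.7071*e12


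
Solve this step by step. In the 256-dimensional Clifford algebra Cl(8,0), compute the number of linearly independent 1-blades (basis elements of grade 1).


Number of grade-k basis blades in Cl(p,q) with n = p + q is C(n, k).
n = 8 + 0 = 8
C(8, 1) = 8! / (1! * 7!)
= 40320 / (1 * 5040)
= 8


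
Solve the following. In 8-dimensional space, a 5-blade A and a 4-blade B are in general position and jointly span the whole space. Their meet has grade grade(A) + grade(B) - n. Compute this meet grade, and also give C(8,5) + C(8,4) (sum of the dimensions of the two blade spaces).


Meet grade = grade(A) + grade(B) - n
= 5 + 4 - 8 = 1
C(8,5) = 56
C(8,4) = 70
dim_A + dim_B = 56 + 70 = 126


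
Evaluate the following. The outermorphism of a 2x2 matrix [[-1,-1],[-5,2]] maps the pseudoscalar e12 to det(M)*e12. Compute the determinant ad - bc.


The outermorphism of a linear map f sends e1^e2 to f(e1)^f(e2).
f(e1) = -1*e1 - 5*e2
f(e2) = -1*e1 + 2*e2
f(e1) ^ f(e2) = (-1*e1 - 5*e2) ^ (-1*e1 + 2*e2)
= (-1)*2*e12 + (-5)*(-1)*e21
= (-2 - 5)*e12
= -7*e12
Coefficient = -7


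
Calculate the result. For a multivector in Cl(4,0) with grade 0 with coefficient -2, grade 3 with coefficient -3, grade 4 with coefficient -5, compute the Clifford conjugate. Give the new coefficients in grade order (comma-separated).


Clifford conjugate sign for grade k: (-1)^(k(k+1)/2)
Grade 0: (-1)^(0*1/2) = (-1)^0 = 1, coeff -2 -> -2
Grade 3: (-1)^(3*4/2) = (-1)^6 = 1, coeff -3 -> -3
Grade 4: (-1)^(4*5/2) = (-1)^10 = 1, coeff -5 -> -5
Conjugated coefficients: -2, -3, -5


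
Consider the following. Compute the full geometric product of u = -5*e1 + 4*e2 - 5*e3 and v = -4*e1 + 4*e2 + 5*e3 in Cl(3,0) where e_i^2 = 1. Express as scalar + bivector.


In Cl(3,0): e_i^2 = 1, e_ie_j = -e_je_i for i != j.
Scalar part = u . v = (-5)*(-4) + 4*4 + (-5)*5
= 20 + 16 + (-25) = 11
e12 coeff = (-5)*4 - 4*(-4) = -20 - (-16) = -4
e13 coeff = (-5)*5 - (-5)*(-4) = -25 - 20 = -45
e23 coeff = 4*5 - (-5)*4 = 20 - (-20) = 40
uv = 11 - 4*e12 - 45*e13 + 40*e23


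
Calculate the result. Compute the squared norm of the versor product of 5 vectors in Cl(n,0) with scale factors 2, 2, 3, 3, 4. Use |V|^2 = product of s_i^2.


Each vector v_i has |v_i|^2 = s_i^2
Squared scales: 2^2 = 4, 2^2 = 4, 3^2 = 9, 3^2 = 9, 4^2 = 16
|V|^2 = 4 * 4 * 9 * 9 * 16
= 20736


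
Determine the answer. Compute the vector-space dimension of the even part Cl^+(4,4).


Even subalgebra dimension = 2^(n-1)
n = 4 + 4 = 8
2^(8 - 1) = 2^7 = 128
Verification: sum of C(8,k) for even k = 1 + 28 + 70 + 28 + 1 = 128
Result = 128


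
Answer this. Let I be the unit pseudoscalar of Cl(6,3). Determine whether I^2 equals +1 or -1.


The pseudoscalar I = e1...e_n (product of all n generators) of Cl(p,q) satisfies I^2 = (-1)^(q + n(n-1)/2).
p = 6, q = 3, n = p + q = 9
n(n-1)/2 = 9 * 8 / 2 = 36
Exponent = q + n(n-1)/2 = 3 + 36 = 39
I^2 = (-1)^39 = -1


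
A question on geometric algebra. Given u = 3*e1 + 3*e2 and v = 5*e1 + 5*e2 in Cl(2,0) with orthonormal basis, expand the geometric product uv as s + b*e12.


Expand: (3*e1 + 3*e2)(5*e1 + 5*e2)
= 3*5*e1e1 + 3*5*e1e2 + 3*5*e2e1 + 3*5*e2e2
Using e1^2 = e2^2 = 1, e2e1 = -e1e2:
Scalar part s = 3*5 + 3*5 = 15 + 15 = 30
Bivector part b = 3*5 - 3*5 = 15 - 15 = 0
uv = 30 + 0*e12


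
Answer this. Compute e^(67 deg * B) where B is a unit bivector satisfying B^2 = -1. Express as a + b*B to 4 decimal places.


For a unit bivector B with B^2 = -1, the exponential series gives
e^(theta*B) = cos(theta) + sin(theta)*B (the GA analogue of Euler's formula).
theta = 67 degrees = 1.169371 rad
cos(67 deg) = 0.3907
sin(67 deg) = 0.9205
exp(theta*B) = 0.3907 + 0.9205*B


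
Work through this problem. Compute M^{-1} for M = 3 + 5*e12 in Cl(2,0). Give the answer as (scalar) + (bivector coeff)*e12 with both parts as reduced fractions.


M = 3 + 5*e12, where e12^2 = -1.
Since M commutes with its reverse ~M = a - b*e12, M * ~M = a^2 - b^2*e12^2 = a^2 + b^2.
So M^{-1} = ~M / (a^2 + b^2) = (a - b*e12)/(a^2 + b^2).
a^2 + b^2 = 9 + 25 = 34
Scalar part = 3/34 = 3/34
Bivector coeff = -5/34 = -5/34
M^{-1} = 3/34 - 5/34*e12


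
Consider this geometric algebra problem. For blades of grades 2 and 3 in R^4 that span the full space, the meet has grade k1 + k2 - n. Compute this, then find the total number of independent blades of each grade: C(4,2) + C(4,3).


Meet grade = grade(A) + grade(B) - n
= 2 + 3 - 4 = 1
C(4,2) = 6
C(4,3) = 4
dim_A + dim_B = 6 + 4 = 10


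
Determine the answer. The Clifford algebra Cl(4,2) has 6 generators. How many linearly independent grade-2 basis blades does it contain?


Number of grade-k basis blades in Cl(p,q) with n = p + q is C(n, k).
n = 4 + 2 = 6
C(6, 2) = 6! / (2! * 4!)
= 720 / (2 * 24)
= 15


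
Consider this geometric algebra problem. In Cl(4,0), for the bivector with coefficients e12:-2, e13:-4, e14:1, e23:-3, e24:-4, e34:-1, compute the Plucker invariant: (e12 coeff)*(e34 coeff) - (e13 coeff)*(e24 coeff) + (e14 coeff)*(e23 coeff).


Plucker relation: af - be + cd
a*f = (-2)*(-1) = 2
b*e = (-4)*(-4) = 16
c*d = 1*(-3) = -3
af - be + cd = 2 - 16 + (-3)
= -17


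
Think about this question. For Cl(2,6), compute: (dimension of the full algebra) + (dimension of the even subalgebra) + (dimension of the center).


n = 2 + 6 = 8
Total dim = 2^8 = 256
Even subalgebra dim = 2^7 = 128
n is even, so center dim = 1
Sum = 256 + 128 + 1 = 385


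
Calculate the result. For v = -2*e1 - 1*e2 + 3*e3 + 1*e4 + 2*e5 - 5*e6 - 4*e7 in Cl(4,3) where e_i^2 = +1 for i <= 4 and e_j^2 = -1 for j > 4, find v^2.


v^2 = sum of c_i^2 * e_i^2
Positive signature terms (e_i^2 = +1): (-2)^2 + (-1)^2 + 3^2 + 1^2 = 15
Negative signature terms (e_j^2 = -1): 2^2 + (-5)^2 + (-4)^2 = 45
v^2 = 15 - 45 = -30


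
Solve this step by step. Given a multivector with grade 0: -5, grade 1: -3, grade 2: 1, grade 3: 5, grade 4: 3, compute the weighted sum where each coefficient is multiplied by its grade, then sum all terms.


Grade-weighted sum = sum of grade_k * coefficient_k
0*(-5) = 0
1*(-3) = -3
2*1 = 2
3*5 = 15
4*3 = 12
Total = 0 + (-3) + 2 + 15 + 12 = 26


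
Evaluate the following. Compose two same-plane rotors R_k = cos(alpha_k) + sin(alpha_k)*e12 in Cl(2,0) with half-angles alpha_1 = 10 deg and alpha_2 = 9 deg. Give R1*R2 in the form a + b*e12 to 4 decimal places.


Same-plane rotors commute and their half-angles add:
R1*R2 = cos(a1 + a2) + sin(a1 + a2)*e12.
a1 + a2 = 10 + 9 = 19 deg
cos(19 deg) = 0.9455
sin(19 deg) = 0.3256
R1*R2 = 0.9455 + 0.3256*e12


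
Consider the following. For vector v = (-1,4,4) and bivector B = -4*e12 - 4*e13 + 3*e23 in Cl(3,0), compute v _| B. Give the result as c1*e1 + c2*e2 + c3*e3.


Left contraction v _| B = <vB>_1 (grade-1 part of the geometric product vB).
Using e1_|e12 = e2, e2_|e12 = -e1, e1_|e13 = e3, e3_|e13 = -e1, e2_|e23 = e3, e3_|e23 = -e2:
e1 coeff: -v2*b12 - v3*b13 = -(4)*(-4) - (4)*(-4) = 32
e2 coeff: v1*b12 - v3*b23 = (-1)*(-4) - (4)*(3) = -8
e3 coeff: v1*b13 + v2*b23 = (-1)*(-4) + (4)*(3) = 16
v _| B = 32*e1 - 8*e2 + 16*e3
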